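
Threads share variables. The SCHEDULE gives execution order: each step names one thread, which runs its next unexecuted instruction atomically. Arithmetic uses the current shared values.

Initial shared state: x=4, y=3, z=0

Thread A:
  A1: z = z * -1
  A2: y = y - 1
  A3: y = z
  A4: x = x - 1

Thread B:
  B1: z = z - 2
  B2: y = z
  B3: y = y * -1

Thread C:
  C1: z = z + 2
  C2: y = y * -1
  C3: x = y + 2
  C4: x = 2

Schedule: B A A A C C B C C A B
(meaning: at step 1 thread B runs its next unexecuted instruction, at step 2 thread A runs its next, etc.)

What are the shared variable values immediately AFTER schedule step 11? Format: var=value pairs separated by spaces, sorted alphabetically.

Step 1: thread B executes B1 (z = z - 2). Shared: x=4 y=3 z=-2. PCs: A@0 B@1 C@0
Step 2: thread A executes A1 (z = z * -1). Shared: x=4 y=3 z=2. PCs: A@1 B@1 C@0
Step 3: thread A executes A2 (y = y - 1). Shared: x=4 y=2 z=2. PCs: A@2 B@1 C@0
Step 4: thread A executes A3 (y = z). Shared: x=4 y=2 z=2. PCs: A@3 B@1 C@0
Step 5: thread C executes C1 (z = z + 2). Shared: x=4 y=2 z=4. PCs: A@3 B@1 C@1
Step 6: thread C executes C2 (y = y * -1). Shared: x=4 y=-2 z=4. PCs: A@3 B@1 C@2
Step 7: thread B executes B2 (y = z). Shared: x=4 y=4 z=4. PCs: A@3 B@2 C@2
Step 8: thread C executes C3 (x = y + 2). Shared: x=6 y=4 z=4. PCs: A@3 B@2 C@3
Step 9: thread C executes C4 (x = 2). Shared: x=2 y=4 z=4. PCs: A@3 B@2 C@4
Step 10: thread A executes A4 (x = x - 1). Shared: x=1 y=4 z=4. PCs: A@4 B@2 C@4
Step 11: thread B executes B3 (y = y * -1). Shared: x=1 y=-4 z=4. PCs: A@4 B@3 C@4

Answer: x=1 y=-4 z=4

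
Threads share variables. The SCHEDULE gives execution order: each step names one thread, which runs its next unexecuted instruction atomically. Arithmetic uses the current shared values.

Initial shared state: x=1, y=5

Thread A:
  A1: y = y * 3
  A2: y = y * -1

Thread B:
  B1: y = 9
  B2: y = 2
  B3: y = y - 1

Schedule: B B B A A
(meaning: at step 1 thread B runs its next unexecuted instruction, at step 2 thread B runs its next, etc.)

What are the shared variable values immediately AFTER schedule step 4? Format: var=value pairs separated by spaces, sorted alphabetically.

Answer: x=1 y=3

Derivation:
Step 1: thread B executes B1 (y = 9). Shared: x=1 y=9. PCs: A@0 B@1
Step 2: thread B executes B2 (y = 2). Shared: x=1 y=2. PCs: A@0 B@2
Step 3: thread B executes B3 (y = y - 1). Shared: x=1 y=1. PCs: A@0 B@3
Step 4: thread A executes A1 (y = y * 3). Shared: x=1 y=3. PCs: A@1 B@3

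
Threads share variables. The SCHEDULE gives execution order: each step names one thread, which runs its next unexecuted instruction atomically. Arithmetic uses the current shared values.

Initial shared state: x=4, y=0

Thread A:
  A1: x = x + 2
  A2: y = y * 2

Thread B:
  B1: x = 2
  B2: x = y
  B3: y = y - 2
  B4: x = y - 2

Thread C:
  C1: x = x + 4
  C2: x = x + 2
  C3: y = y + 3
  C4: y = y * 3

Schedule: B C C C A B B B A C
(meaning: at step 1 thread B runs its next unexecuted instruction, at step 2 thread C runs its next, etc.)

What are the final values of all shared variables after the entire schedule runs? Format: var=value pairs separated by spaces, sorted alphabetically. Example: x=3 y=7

Step 1: thread B executes B1 (x = 2). Shared: x=2 y=0. PCs: A@0 B@1 C@0
Step 2: thread C executes C1 (x = x + 4). Shared: x=6 y=0. PCs: A@0 B@1 C@1
Step 3: thread C executes C2 (x = x + 2). Shared: x=8 y=0. PCs: A@0 B@1 C@2
Step 4: thread C executes C3 (y = y + 3). Shared: x=8 y=3. PCs: A@0 B@1 C@3
Step 5: thread A executes A1 (x = x + 2). Shared: x=10 y=3. PCs: A@1 B@1 C@3
Step 6: thread B executes B2 (x = y). Shared: x=3 y=3. PCs: A@1 B@2 C@3
Step 7: thread B executes B3 (y = y - 2). Shared: x=3 y=1. PCs: A@1 B@3 C@3
Step 8: thread B executes B4 (x = y - 2). Shared: x=-1 y=1. PCs: A@1 B@4 C@3
Step 9: thread A executes A2 (y = y * 2). Shared: x=-1 y=2. PCs: A@2 B@4 C@3
Step 10: thread C executes C4 (y = y * 3). Shared: x=-1 y=6. PCs: A@2 B@4 C@4

Answer: x=-1 y=6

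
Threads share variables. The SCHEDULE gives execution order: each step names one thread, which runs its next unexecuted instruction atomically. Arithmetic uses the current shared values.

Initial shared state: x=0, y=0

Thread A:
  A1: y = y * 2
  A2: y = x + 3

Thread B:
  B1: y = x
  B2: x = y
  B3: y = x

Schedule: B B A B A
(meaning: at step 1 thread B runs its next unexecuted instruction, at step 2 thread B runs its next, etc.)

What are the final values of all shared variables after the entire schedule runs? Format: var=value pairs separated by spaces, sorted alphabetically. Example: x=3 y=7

Step 1: thread B executes B1 (y = x). Shared: x=0 y=0. PCs: A@0 B@1
Step 2: thread B executes B2 (x = y). Shared: x=0 y=0. PCs: A@0 B@2
Step 3: thread A executes A1 (y = y * 2). Shared: x=0 y=0. PCs: A@1 B@2
Step 4: thread B executes B3 (y = x). Shared: x=0 y=0. PCs: A@1 B@3
Step 5: thread A executes A2 (y = x + 3). Shared: x=0 y=3. PCs: A@2 B@3

Answer: x=0 y=3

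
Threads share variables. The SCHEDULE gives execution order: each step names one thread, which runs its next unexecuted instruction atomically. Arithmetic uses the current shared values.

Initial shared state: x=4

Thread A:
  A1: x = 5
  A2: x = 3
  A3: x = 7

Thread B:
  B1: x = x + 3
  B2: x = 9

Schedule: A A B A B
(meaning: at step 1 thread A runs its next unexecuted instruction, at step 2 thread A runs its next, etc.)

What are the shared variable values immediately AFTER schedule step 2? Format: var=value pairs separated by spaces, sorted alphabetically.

Answer: x=3

Derivation:
Step 1: thread A executes A1 (x = 5). Shared: x=5. PCs: A@1 B@0
Step 2: thread A executes A2 (x = 3). Shared: x=3. PCs: A@2 B@0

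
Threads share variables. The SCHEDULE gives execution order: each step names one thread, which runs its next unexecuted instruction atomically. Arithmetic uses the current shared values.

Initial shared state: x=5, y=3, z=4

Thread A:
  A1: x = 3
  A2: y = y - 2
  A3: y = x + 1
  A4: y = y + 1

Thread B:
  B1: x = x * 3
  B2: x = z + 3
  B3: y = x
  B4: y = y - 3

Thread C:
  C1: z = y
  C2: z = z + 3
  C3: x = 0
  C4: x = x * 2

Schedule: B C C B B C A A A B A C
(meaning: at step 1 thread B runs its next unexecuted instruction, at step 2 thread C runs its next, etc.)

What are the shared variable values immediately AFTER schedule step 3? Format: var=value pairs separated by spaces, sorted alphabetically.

Answer: x=15 y=3 z=6

Derivation:
Step 1: thread B executes B1 (x = x * 3). Shared: x=15 y=3 z=4. PCs: A@0 B@1 C@0
Step 2: thread C executes C1 (z = y). Shared: x=15 y=3 z=3. PCs: A@0 B@1 C@1
Step 3: thread C executes C2 (z = z + 3). Shared: x=15 y=3 z=6. PCs: A@0 B@1 C@2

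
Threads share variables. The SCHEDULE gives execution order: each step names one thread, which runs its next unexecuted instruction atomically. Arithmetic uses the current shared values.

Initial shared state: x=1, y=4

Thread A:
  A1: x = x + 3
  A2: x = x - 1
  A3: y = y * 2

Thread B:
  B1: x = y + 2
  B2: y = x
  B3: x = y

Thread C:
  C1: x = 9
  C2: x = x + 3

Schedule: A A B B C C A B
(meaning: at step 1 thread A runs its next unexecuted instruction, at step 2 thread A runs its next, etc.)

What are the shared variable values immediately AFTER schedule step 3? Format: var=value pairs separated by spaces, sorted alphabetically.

Step 1: thread A executes A1 (x = x + 3). Shared: x=4 y=4. PCs: A@1 B@0 C@0
Step 2: thread A executes A2 (x = x - 1). Shared: x=3 y=4. PCs: A@2 B@0 C@0
Step 3: thread B executes B1 (x = y + 2). Shared: x=6 y=4. PCs: A@2 B@1 C@0

Answer: x=6 y=4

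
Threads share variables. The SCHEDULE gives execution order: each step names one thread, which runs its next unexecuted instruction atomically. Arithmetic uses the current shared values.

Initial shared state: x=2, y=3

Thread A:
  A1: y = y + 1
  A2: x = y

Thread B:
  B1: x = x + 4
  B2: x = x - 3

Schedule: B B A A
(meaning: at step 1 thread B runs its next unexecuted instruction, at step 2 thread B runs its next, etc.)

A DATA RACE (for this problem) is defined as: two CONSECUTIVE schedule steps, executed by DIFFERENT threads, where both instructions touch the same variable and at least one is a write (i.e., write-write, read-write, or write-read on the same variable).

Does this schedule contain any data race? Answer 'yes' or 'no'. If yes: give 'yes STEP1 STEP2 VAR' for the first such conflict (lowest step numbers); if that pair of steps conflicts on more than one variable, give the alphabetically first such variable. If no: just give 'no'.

Answer: no

Derivation:
Steps 1,2: same thread (B). No race.
Steps 2,3: B(r=x,w=x) vs A(r=y,w=y). No conflict.
Steps 3,4: same thread (A). No race.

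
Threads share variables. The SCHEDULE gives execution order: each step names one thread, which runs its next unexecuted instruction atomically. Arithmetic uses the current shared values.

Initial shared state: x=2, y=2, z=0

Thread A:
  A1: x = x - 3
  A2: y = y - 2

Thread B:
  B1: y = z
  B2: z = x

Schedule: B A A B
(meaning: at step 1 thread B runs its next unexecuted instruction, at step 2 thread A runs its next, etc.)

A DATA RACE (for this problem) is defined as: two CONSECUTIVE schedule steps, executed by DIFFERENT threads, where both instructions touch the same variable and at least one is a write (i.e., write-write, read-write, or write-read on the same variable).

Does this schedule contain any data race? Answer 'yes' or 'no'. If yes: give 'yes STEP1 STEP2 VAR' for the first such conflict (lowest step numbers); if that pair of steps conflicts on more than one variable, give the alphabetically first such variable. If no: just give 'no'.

Answer: no

Derivation:
Steps 1,2: B(r=z,w=y) vs A(r=x,w=x). No conflict.
Steps 2,3: same thread (A). No race.
Steps 3,4: A(r=y,w=y) vs B(r=x,w=z). No conflict.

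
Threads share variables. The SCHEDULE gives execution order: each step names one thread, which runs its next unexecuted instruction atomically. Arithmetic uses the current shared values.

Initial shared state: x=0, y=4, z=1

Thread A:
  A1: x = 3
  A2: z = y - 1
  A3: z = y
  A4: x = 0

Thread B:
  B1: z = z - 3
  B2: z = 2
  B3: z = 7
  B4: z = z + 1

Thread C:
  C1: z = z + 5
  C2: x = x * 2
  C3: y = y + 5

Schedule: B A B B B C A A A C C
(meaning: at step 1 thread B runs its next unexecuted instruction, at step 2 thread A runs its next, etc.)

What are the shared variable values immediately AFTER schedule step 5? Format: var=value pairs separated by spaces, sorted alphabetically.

Step 1: thread B executes B1 (z = z - 3). Shared: x=0 y=4 z=-2. PCs: A@0 B@1 C@0
Step 2: thread A executes A1 (x = 3). Shared: x=3 y=4 z=-2. PCs: A@1 B@1 C@0
Step 3: thread B executes B2 (z = 2). Shared: x=3 y=4 z=2. PCs: A@1 B@2 C@0
Step 4: thread B executes B3 (z = 7). Shared: x=3 y=4 z=7. PCs: A@1 B@3 C@0
Step 5: thread B executes B4 (z = z + 1). Shared: x=3 y=4 z=8. PCs: A@1 B@4 C@0

Answer: x=3 y=4 z=8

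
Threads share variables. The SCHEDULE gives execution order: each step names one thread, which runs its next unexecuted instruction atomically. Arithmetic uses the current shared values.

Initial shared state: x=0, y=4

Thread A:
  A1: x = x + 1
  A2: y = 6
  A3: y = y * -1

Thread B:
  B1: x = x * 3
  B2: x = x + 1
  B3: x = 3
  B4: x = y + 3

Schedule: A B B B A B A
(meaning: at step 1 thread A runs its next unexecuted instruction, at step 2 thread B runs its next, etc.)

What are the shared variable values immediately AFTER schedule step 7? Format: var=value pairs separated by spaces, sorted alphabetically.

Answer: x=9 y=-6

Derivation:
Step 1: thread A executes A1 (x = x + 1). Shared: x=1 y=4. PCs: A@1 B@0
Step 2: thread B executes B1 (x = x * 3). Shared: x=3 y=4. PCs: A@1 B@1
Step 3: thread B executes B2 (x = x + 1). Shared: x=4 y=4. PCs: A@1 B@2
Step 4: thread B executes B3 (x = 3). Shared: x=3 y=4. PCs: A@1 B@3
Step 5: thread A executes A2 (y = 6). Shared: x=3 y=6. PCs: A@2 B@3
Step 6: thread B executes B4 (x = y + 3). Shared: x=9 y=6. PCs: A@2 B@4
Step 7: thread A executes A3 (y = y * -1). Shared: x=9 y=-6. PCs: A@3 B@4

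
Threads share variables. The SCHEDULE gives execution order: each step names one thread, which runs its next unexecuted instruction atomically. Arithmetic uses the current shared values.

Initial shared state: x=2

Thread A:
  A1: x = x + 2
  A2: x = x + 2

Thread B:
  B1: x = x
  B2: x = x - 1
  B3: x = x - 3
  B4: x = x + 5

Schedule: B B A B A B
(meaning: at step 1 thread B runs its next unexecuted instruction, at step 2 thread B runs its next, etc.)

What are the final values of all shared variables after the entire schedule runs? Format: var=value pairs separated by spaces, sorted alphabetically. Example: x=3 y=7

Step 1: thread B executes B1 (x = x). Shared: x=2. PCs: A@0 B@1
Step 2: thread B executes B2 (x = x - 1). Shared: x=1. PCs: A@0 B@2
Step 3: thread A executes A1 (x = x + 2). Shared: x=3. PCs: A@1 B@2
Step 4: thread B executes B3 (x = x - 3). Shared: x=0. PCs: A@1 B@3
Step 5: thread A executes A2 (x = x + 2). Shared: x=2. PCs: A@2 B@3
Step 6: thread B executes B4 (x = x + 5). Shared: x=7. PCs: A@2 B@4

Answer: x=7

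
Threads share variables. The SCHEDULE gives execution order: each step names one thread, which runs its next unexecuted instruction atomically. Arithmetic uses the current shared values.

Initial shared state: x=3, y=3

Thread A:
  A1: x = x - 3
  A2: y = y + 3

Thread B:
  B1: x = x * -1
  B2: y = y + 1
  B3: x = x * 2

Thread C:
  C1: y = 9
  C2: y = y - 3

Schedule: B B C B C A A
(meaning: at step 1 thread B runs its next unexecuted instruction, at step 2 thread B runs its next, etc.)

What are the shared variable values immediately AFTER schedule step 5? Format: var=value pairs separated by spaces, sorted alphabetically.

Step 1: thread B executes B1 (x = x * -1). Shared: x=-3 y=3. PCs: A@0 B@1 C@0
Step 2: thread B executes B2 (y = y + 1). Shared: x=-3 y=4. PCs: A@0 B@2 C@0
Step 3: thread C executes C1 (y = 9). Shared: x=-3 y=9. PCs: A@0 B@2 C@1
Step 4: thread B executes B3 (x = x * 2). Shared: x=-6 y=9. PCs: A@0 B@3 C@1
Step 5: thread C executes C2 (y = y - 3). Shared: x=-6 y=6. PCs: A@0 B@3 C@2

Answer: x=-6 y=6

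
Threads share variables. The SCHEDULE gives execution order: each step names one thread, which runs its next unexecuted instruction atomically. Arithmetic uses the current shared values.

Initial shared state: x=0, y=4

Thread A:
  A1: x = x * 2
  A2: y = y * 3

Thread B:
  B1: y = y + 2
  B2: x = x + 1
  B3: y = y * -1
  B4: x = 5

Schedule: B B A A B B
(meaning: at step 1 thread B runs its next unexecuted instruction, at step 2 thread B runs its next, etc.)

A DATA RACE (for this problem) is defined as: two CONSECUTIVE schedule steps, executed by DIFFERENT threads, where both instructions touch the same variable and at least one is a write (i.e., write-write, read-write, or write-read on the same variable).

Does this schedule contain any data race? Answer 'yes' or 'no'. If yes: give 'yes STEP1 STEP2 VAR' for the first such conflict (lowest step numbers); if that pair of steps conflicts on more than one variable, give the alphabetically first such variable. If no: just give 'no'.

Steps 1,2: same thread (B). No race.
Steps 2,3: B(x = x + 1) vs A(x = x * 2). RACE on x (W-W).
Steps 3,4: same thread (A). No race.
Steps 4,5: A(y = y * 3) vs B(y = y * -1). RACE on y (W-W).
Steps 5,6: same thread (B). No race.
First conflict at steps 2,3.

Answer: yes 2 3 x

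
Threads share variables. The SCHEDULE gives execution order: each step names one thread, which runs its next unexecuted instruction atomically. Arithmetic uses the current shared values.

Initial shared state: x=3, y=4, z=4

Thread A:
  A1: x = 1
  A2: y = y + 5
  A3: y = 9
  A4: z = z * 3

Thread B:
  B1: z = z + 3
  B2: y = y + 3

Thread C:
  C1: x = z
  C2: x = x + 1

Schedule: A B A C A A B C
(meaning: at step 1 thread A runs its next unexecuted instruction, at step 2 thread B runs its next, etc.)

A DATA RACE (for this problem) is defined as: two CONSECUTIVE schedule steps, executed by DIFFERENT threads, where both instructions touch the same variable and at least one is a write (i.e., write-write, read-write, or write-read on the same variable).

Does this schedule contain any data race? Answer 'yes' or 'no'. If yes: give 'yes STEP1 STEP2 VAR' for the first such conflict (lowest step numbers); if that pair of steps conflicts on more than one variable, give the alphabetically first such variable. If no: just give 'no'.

Answer: no

Derivation:
Steps 1,2: A(r=-,w=x) vs B(r=z,w=z). No conflict.
Steps 2,3: B(r=z,w=z) vs A(r=y,w=y). No conflict.
Steps 3,4: A(r=y,w=y) vs C(r=z,w=x). No conflict.
Steps 4,5: C(r=z,w=x) vs A(r=-,w=y). No conflict.
Steps 5,6: same thread (A). No race.
Steps 6,7: A(r=z,w=z) vs B(r=y,w=y). No conflict.
Steps 7,8: B(r=y,w=y) vs C(r=x,w=x). No conflict.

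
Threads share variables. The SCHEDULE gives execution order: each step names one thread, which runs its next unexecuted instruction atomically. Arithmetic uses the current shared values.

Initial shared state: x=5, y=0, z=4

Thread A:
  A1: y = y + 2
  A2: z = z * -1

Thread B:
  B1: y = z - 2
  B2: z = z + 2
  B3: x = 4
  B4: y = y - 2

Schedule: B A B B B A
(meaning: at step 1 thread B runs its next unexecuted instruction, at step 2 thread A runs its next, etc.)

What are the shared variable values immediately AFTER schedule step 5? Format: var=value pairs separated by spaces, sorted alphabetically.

Answer: x=4 y=2 z=6

Derivation:
Step 1: thread B executes B1 (y = z - 2). Shared: x=5 y=2 z=4. PCs: A@0 B@1
Step 2: thread A executes A1 (y = y + 2). Shared: x=5 y=4 z=4. PCs: A@1 B@1
Step 3: thread B executes B2 (z = z + 2). Shared: x=5 y=4 z=6. PCs: A@1 B@2
Step 4: thread B executes B3 (x = 4). Shared: x=4 y=4 z=6. PCs: A@1 B@3
Step 5: thread B executes B4 (y = y - 2). Shared: x=4 y=2 z=6. PCs: A@1 B@4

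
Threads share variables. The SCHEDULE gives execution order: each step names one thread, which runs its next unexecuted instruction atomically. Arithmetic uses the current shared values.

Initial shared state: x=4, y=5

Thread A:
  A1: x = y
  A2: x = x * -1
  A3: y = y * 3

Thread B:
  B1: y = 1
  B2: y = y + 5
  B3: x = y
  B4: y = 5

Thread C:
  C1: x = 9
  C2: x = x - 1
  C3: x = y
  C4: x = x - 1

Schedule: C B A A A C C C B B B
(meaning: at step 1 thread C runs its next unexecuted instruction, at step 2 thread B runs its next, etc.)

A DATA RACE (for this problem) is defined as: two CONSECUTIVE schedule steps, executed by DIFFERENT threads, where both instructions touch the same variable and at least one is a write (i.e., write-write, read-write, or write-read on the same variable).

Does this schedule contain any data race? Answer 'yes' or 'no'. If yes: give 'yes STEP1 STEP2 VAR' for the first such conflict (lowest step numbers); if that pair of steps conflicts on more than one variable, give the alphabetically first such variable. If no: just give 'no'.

Steps 1,2: C(r=-,w=x) vs B(r=-,w=y). No conflict.
Steps 2,3: B(y = 1) vs A(x = y). RACE on y (W-R).
Steps 3,4: same thread (A). No race.
Steps 4,5: same thread (A). No race.
Steps 5,6: A(r=y,w=y) vs C(r=x,w=x). No conflict.
Steps 6,7: same thread (C). No race.
Steps 7,8: same thread (C). No race.
Steps 8,9: C(r=x,w=x) vs B(r=y,w=y). No conflict.
Steps 9,10: same thread (B). No race.
Steps 10,11: same thread (B). No race.
First conflict at steps 2,3.

Answer: yes 2 3 y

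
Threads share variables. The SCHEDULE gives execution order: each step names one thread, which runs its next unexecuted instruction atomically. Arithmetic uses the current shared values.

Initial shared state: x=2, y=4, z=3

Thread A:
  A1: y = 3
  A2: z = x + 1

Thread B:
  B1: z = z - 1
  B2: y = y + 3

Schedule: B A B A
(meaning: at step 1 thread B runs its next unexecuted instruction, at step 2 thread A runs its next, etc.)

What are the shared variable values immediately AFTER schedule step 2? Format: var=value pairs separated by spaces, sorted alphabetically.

Answer: x=2 y=3 z=2

Derivation:
Step 1: thread B executes B1 (z = z - 1). Shared: x=2 y=4 z=2. PCs: A@0 B@1
Step 2: thread A executes A1 (y = 3). Shared: x=2 y=3 z=2. PCs: A@1 B@1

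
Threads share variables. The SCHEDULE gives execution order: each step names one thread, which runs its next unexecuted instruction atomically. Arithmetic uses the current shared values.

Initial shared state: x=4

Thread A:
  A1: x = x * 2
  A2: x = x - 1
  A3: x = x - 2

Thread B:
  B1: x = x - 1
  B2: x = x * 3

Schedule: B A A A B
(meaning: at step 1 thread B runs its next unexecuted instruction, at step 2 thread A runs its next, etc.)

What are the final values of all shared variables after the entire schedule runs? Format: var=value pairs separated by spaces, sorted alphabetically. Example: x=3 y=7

Step 1: thread B executes B1 (x = x - 1). Shared: x=3. PCs: A@0 B@1
Step 2: thread A executes A1 (x = x * 2). Shared: x=6. PCs: A@1 B@1
Step 3: thread A executes A2 (x = x - 1). Shared: x=5. PCs: A@2 B@1
Step 4: thread A executes A3 (x = x - 2). Shared: x=3. PCs: A@3 B@1
Step 5: thread B executes B2 (x = x * 3). Shared: x=9. PCs: A@3 B@2

Answer: x=9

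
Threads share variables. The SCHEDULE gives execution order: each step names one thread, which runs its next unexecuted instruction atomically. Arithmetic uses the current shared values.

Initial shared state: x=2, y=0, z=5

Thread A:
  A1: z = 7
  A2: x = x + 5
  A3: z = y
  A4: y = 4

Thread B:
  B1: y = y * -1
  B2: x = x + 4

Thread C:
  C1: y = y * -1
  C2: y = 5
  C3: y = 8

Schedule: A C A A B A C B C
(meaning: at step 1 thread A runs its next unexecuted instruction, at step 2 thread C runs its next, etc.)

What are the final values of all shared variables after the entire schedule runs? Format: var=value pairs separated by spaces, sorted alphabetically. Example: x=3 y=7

Answer: x=11 y=8 z=0

Derivation:
Step 1: thread A executes A1 (z = 7). Shared: x=2 y=0 z=7. PCs: A@1 B@0 C@0
Step 2: thread C executes C1 (y = y * -1). Shared: x=2 y=0 z=7. PCs: A@1 B@0 C@1
Step 3: thread A executes A2 (x = x + 5). Shared: x=7 y=0 z=7. PCs: A@2 B@0 C@1
Step 4: thread A executes A3 (z = y). Shared: x=7 y=0 z=0. PCs: A@3 B@0 C@1
Step 5: thread B executes B1 (y = y * -1). Shared: x=7 y=0 z=0. PCs: A@3 B@1 C@1
Step 6: thread A executes A4 (y = 4). Shared: x=7 y=4 z=0. PCs: A@4 B@1 C@1
Step 7: thread C executes C2 (y = 5). Shared: x=7 y=5 z=0. PCs: A@4 B@1 C@2
Step 8: thread B executes B2 (x = x + 4). Shared: x=11 y=5 z=0. PCs: A@4 B@2 C@2
Step 9: thread C executes C3 (y = 8). Shared: x=11 y=8 z=0. PCs: A@4 B@2 C@3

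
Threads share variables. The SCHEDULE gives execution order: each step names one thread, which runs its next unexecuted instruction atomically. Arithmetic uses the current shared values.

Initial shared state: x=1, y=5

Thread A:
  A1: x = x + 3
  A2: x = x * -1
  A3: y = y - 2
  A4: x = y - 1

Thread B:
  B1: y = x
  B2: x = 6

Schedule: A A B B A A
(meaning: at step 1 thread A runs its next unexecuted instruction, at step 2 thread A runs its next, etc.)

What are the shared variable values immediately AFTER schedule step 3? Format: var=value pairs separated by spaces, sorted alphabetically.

Step 1: thread A executes A1 (x = x + 3). Shared: x=4 y=5. PCs: A@1 B@0
Step 2: thread A executes A2 (x = x * -1). Shared: x=-4 y=5. PCs: A@2 B@0
Step 3: thread B executes B1 (y = x). Shared: x=-4 y=-4. PCs: A@2 B@1

Answer: x=-4 y=-4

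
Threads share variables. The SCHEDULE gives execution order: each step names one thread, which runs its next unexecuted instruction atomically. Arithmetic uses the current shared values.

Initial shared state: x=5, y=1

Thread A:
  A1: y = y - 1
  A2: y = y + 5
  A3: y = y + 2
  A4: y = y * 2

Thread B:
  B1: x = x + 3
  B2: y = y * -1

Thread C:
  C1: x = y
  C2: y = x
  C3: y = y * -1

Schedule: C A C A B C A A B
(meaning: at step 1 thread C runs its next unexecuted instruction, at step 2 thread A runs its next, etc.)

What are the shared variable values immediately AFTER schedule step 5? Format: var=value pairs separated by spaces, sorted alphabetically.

Answer: x=4 y=6

Derivation:
Step 1: thread C executes C1 (x = y). Shared: x=1 y=1. PCs: A@0 B@0 C@1
Step 2: thread A executes A1 (y = y - 1). Shared: x=1 y=0. PCs: A@1 B@0 C@1
Step 3: thread C executes C2 (y = x). Shared: x=1 y=1. PCs: A@1 B@0 C@2
Step 4: thread A executes A2 (y = y + 5). Shared: x=1 y=6. PCs: A@2 B@0 C@2
Step 5: thread B executes B1 (x = x + 3). Shared: x=4 y=6. PCs: A@2 B@1 C@2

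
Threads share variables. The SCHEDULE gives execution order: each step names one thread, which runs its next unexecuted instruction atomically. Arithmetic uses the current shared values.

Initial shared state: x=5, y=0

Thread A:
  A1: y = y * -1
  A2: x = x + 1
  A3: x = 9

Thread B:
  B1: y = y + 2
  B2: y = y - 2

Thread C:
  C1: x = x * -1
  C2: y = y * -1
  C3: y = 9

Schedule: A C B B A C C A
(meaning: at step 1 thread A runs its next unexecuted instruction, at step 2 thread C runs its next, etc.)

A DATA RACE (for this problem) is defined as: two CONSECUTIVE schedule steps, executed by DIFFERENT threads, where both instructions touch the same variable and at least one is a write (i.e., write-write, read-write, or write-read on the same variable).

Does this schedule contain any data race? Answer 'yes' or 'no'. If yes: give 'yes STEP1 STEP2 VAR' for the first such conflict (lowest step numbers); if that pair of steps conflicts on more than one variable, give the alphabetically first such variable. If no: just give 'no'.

Answer: no

Derivation:
Steps 1,2: A(r=y,w=y) vs C(r=x,w=x). No conflict.
Steps 2,3: C(r=x,w=x) vs B(r=y,w=y). No conflict.
Steps 3,4: same thread (B). No race.
Steps 4,5: B(r=y,w=y) vs A(r=x,w=x). No conflict.
Steps 5,6: A(r=x,w=x) vs C(r=y,w=y). No conflict.
Steps 6,7: same thread (C). No race.
Steps 7,8: C(r=-,w=y) vs A(r=-,w=x). No conflict.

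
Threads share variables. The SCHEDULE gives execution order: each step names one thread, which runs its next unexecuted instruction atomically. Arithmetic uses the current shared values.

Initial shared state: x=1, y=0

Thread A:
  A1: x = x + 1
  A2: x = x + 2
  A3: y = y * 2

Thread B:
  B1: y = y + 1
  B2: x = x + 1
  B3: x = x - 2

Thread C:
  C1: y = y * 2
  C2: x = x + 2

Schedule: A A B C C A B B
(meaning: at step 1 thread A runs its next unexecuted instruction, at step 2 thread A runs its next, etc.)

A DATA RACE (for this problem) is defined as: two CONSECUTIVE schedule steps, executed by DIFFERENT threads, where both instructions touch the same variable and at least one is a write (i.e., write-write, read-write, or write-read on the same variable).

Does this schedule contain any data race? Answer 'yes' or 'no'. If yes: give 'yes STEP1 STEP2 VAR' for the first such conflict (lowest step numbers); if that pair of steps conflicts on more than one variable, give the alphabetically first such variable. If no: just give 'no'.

Answer: yes 3 4 y

Derivation:
Steps 1,2: same thread (A). No race.
Steps 2,3: A(r=x,w=x) vs B(r=y,w=y). No conflict.
Steps 3,4: B(y = y + 1) vs C(y = y * 2). RACE on y (W-W).
Steps 4,5: same thread (C). No race.
Steps 5,6: C(r=x,w=x) vs A(r=y,w=y). No conflict.
Steps 6,7: A(r=y,w=y) vs B(r=x,w=x). No conflict.
Steps 7,8: same thread (B). No race.
First conflict at steps 3,4.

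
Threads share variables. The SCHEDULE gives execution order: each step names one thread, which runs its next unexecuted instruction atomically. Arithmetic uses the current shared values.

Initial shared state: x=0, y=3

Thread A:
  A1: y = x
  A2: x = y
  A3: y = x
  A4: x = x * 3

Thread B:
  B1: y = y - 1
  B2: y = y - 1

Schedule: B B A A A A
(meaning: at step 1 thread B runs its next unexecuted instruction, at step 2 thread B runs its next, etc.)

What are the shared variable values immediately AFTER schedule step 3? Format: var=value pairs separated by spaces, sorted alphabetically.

Answer: x=0 y=0

Derivation:
Step 1: thread B executes B1 (y = y - 1). Shared: x=0 y=2. PCs: A@0 B@1
Step 2: thread B executes B2 (y = y - 1). Shared: x=0 y=1. PCs: A@0 B@2
Step 3: thread A executes A1 (y = x). Shared: x=0 y=0. PCs: A@1 B@2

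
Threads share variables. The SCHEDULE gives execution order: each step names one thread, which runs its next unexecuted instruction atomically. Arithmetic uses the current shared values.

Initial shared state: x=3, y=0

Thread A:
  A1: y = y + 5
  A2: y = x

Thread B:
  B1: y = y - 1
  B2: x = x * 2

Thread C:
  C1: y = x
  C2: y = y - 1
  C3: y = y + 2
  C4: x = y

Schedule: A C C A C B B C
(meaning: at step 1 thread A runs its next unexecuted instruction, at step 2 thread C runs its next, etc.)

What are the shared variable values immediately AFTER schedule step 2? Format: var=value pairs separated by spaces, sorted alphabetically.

Step 1: thread A executes A1 (y = y + 5). Shared: x=3 y=5. PCs: A@1 B@0 C@0
Step 2: thread C executes C1 (y = x). Shared: x=3 y=3. PCs: A@1 B@0 C@1

Answer: x=3 y=3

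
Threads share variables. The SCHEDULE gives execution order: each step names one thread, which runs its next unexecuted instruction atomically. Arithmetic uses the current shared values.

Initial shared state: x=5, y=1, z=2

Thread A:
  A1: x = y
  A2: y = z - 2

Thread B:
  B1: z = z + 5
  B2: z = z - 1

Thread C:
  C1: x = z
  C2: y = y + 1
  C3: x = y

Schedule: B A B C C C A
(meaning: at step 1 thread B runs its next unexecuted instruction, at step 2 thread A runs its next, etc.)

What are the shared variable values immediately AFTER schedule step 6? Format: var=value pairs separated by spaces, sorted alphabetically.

Answer: x=2 y=2 z=6

Derivation:
Step 1: thread B executes B1 (z = z + 5). Shared: x=5 y=1 z=7. PCs: A@0 B@1 C@0
Step 2: thread A executes A1 (x = y). Shared: x=1 y=1 z=7. PCs: A@1 B@1 C@0
Step 3: thread B executes B2 (z = z - 1). Shared: x=1 y=1 z=6. PCs: A@1 B@2 C@0
Step 4: thread C executes C1 (x = z). Shared: x=6 y=1 z=6. PCs: A@1 B@2 C@1
Step 5: thread C executes C2 (y = y + 1). Shared: x=6 y=2 z=6. PCs: A@1 B@2 C@2
Step 6: thread C executes C3 (x = y). Shared: x=2 y=2 z=6. PCs: A@1 B@2 C@3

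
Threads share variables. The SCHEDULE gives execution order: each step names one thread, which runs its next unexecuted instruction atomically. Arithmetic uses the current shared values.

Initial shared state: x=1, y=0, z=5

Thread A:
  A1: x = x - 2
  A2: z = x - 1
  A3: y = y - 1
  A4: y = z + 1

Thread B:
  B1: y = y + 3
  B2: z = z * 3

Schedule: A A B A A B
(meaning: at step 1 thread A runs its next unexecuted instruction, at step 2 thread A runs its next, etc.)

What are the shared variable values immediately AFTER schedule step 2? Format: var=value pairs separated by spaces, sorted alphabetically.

Step 1: thread A executes A1 (x = x - 2). Shared: x=-1 y=0 z=5. PCs: A@1 B@0
Step 2: thread A executes A2 (z = x - 1). Shared: x=-1 y=0 z=-2. PCs: A@2 B@0

Answer: x=-1 y=0 z=-2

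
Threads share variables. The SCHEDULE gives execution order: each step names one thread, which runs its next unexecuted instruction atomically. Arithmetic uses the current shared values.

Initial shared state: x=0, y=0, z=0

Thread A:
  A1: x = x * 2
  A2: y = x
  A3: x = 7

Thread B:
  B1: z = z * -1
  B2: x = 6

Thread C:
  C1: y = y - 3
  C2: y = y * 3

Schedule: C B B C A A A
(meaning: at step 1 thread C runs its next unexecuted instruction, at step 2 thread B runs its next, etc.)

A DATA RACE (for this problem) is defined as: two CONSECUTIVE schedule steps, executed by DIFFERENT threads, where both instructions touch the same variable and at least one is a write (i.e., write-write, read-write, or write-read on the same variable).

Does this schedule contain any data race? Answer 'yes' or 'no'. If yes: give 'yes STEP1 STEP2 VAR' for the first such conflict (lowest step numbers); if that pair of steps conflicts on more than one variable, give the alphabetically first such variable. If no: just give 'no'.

Answer: no

Derivation:
Steps 1,2: C(r=y,w=y) vs B(r=z,w=z). No conflict.
Steps 2,3: same thread (B). No race.
Steps 3,4: B(r=-,w=x) vs C(r=y,w=y). No conflict.
Steps 4,5: C(r=y,w=y) vs A(r=x,w=x). No conflict.
Steps 5,6: same thread (A). No race.
Steps 6,7: same thread (A). No race.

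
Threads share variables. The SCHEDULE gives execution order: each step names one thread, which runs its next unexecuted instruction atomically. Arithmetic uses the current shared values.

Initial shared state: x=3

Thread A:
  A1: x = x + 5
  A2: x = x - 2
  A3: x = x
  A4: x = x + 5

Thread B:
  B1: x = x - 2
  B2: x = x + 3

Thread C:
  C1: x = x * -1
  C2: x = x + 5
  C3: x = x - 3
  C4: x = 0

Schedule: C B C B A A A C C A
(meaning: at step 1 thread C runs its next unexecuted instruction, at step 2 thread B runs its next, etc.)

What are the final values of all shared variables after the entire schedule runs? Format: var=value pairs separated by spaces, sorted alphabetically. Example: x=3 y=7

Answer: x=5

Derivation:
Step 1: thread C executes C1 (x = x * -1). Shared: x=-3. PCs: A@0 B@0 C@1
Step 2: thread B executes B1 (x = x - 2). Shared: x=-5. PCs: A@0 B@1 C@1
Step 3: thread C executes C2 (x = x + 5). Shared: x=0. PCs: A@0 B@1 C@2
Step 4: thread B executes B2 (x = x + 3). Shared: x=3. PCs: A@0 B@2 C@2
Step 5: thread A executes A1 (x = x + 5). Shared: x=8. PCs: A@1 B@2 C@2
Step 6: thread A executes A2 (x = x - 2). Shared: x=6. PCs: A@2 B@2 C@2
Step 7: thread A executes A3 (x = x). Shared: x=6. PCs: A@3 B@2 C@2
Step 8: thread C executes C3 (x = x - 3). Shared: x=3. PCs: A@3 B@2 C@3
Step 9: thread C executes C4 (x = 0). Shared: x=0. PCs: A@3 B@2 C@4
Step 10: thread A executes A4 (x = x + 5). Shared: x=5. PCs: A@4 B@2 C@4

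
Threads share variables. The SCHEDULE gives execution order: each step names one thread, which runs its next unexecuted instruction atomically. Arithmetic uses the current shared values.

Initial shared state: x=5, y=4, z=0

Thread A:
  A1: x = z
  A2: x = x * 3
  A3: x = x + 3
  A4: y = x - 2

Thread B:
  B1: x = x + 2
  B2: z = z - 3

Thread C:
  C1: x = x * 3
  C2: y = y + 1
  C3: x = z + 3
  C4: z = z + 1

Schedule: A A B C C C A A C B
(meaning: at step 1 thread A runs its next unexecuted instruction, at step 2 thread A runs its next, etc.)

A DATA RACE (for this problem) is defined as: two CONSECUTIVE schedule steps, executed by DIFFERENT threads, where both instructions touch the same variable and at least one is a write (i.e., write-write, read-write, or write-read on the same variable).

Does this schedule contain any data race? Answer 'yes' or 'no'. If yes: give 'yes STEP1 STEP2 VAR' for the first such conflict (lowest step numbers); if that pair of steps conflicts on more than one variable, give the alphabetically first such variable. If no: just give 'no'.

Answer: yes 2 3 x

Derivation:
Steps 1,2: same thread (A). No race.
Steps 2,3: A(x = x * 3) vs B(x = x + 2). RACE on x (W-W).
Steps 3,4: B(x = x + 2) vs C(x = x * 3). RACE on x (W-W).
Steps 4,5: same thread (C). No race.
Steps 5,6: same thread (C). No race.
Steps 6,7: C(x = z + 3) vs A(x = x + 3). RACE on x (W-W).
Steps 7,8: same thread (A). No race.
Steps 8,9: A(r=x,w=y) vs C(r=z,w=z). No conflict.
Steps 9,10: C(z = z + 1) vs B(z = z - 3). RACE on z (W-W).
First conflict at steps 2,3.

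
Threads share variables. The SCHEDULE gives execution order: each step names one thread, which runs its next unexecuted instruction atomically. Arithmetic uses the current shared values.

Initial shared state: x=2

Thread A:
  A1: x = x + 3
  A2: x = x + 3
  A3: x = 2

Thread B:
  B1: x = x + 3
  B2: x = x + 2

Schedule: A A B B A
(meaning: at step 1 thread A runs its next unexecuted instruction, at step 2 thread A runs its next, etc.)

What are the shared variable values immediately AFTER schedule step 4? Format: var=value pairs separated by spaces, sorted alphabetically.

Step 1: thread A executes A1 (x = x + 3). Shared: x=5. PCs: A@1 B@0
Step 2: thread A executes A2 (x = x + 3). Shared: x=8. PCs: A@2 B@0
Step 3: thread B executes B1 (x = x + 3). Shared: x=11. PCs: A@2 B@1
Step 4: thread B executes B2 (x = x + 2). Shared: x=13. PCs: A@2 B@2

Answer: x=13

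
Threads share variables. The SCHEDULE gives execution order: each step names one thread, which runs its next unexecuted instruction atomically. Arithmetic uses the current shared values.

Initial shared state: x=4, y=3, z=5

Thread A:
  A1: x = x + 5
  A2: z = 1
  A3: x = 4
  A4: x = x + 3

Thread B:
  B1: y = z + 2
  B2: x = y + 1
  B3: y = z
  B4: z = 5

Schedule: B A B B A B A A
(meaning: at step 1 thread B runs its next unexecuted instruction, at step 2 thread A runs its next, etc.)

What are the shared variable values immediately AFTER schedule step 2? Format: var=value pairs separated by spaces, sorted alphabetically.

Step 1: thread B executes B1 (y = z + 2). Shared: x=4 y=7 z=5. PCs: A@0 B@1
Step 2: thread A executes A1 (x = x + 5). Shared: x=9 y=7 z=5. PCs: A@1 B@1

Answer: x=9 y=7 z=5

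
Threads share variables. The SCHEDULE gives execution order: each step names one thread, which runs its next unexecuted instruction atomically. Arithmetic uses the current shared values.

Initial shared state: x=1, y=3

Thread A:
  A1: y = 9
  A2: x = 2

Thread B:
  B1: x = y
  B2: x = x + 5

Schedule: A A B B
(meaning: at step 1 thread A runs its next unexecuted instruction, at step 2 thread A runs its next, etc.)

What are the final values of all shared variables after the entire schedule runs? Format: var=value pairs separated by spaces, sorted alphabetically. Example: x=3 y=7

Step 1: thread A executes A1 (y = 9). Shared: x=1 y=9. PCs: A@1 B@0
Step 2: thread A executes A2 (x = 2). Shared: x=2 y=9. PCs: A@2 B@0
Step 3: thread B executes B1 (x = y). Shared: x=9 y=9. PCs: A@2 B@1
Step 4: thread B executes B2 (x = x + 5). Shared: x=14 y=9. PCs: A@2 B@2

Answer: x=14 y=9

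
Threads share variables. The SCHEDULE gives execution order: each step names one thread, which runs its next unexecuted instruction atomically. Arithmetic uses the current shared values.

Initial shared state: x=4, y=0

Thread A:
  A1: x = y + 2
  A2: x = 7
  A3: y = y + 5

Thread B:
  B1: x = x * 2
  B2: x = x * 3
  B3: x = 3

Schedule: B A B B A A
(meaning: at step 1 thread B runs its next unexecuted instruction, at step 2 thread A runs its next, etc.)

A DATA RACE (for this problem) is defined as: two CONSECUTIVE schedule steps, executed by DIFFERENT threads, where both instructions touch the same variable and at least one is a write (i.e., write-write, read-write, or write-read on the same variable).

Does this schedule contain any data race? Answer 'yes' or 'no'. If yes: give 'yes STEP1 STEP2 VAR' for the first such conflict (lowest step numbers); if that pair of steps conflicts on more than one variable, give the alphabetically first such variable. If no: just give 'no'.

Steps 1,2: B(x = x * 2) vs A(x = y + 2). RACE on x (W-W).
Steps 2,3: A(x = y + 2) vs B(x = x * 3). RACE on x (W-W).
Steps 3,4: same thread (B). No race.
Steps 4,5: B(x = 3) vs A(x = 7). RACE on x (W-W).
Steps 5,6: same thread (A). No race.
First conflict at steps 1,2.

Answer: yes 1 2 x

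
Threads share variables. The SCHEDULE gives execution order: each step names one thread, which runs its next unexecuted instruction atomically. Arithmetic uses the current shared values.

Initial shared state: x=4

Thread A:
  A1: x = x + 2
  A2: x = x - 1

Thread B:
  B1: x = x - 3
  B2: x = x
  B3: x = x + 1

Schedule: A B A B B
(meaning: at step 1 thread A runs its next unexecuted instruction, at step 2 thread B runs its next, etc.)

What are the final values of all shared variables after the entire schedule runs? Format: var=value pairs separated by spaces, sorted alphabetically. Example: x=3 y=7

Step 1: thread A executes A1 (x = x + 2). Shared: x=6. PCs: A@1 B@0
Step 2: thread B executes B1 (x = x - 3). Shared: x=3. PCs: A@1 B@1
Step 3: thread A executes A2 (x = x - 1). Shared: x=2. PCs: A@2 B@1
Step 4: thread B executes B2 (x = x). Shared: x=2. PCs: A@2 B@2
Step 5: thread B executes B3 (x = x + 1). Shared: x=3. PCs: A@2 B@3

Answer: x=3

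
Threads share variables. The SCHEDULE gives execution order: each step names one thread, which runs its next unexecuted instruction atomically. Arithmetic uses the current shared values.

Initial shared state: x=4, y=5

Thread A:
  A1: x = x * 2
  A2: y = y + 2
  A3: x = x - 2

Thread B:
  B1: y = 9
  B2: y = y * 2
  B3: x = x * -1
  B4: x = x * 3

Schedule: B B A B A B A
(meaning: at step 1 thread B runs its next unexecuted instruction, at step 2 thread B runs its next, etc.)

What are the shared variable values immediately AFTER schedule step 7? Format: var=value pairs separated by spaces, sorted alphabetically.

Step 1: thread B executes B1 (y = 9). Shared: x=4 y=9. PCs: A@0 B@1
Step 2: thread B executes B2 (y = y * 2). Shared: x=4 y=18. PCs: A@0 B@2
Step 3: thread A executes A1 (x = x * 2). Shared: x=8 y=18. PCs: A@1 B@2
Step 4: thread B executes B3 (x = x * -1). Shared: x=-8 y=18. PCs: A@1 B@3
Step 5: thread A executes A2 (y = y + 2). Shared: x=-8 y=20. PCs: A@2 B@3
Step 6: thread B executes B4 (x = x * 3). Shared: x=-24 y=20. PCs: A@2 B@4
Step 7: thread A executes A3 (x = x - 2). Shared: x=-26 y=20. PCs: A@3 B@4

Answer: x=-26 y=20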